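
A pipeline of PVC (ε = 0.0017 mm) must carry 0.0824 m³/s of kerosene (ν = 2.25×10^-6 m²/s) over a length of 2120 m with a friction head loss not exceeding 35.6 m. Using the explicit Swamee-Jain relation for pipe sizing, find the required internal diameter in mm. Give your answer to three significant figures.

Swamee-Jain (Type III): D = 0.66·[ε^1.25·(LQ²/(gh_f))^4.75 + ν·Q^9.4·(L/(gh_f))^5.2]^0.04
LQ²/(gh_f) = 0.04122; L/(gh_f) = 6.070
Term 1 = ε^1.25·(…)^4.75 = 1.62×10^-14; Term 2 = ν·Q^9.4·(…)^5.2 = 1.72×10^-12
D = 0.66·(1.62×10^-14 + 1.72×10^-12)^0.04 = 0.2234 m = 223 mm
Check: V = 2.10 m/s, Re = 2.09×10^5, f = 0.01548, h_f = 33.1 m ≈ 35.6 m ✓

D ≈ 223 mm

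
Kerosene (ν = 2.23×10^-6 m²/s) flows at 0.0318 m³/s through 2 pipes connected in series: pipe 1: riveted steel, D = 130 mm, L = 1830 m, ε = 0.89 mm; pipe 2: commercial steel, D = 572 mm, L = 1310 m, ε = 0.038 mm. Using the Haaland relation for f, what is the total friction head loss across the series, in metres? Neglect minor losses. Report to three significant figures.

Pipe 1: V = 2.396 m/s, Re = 1.40×10^5, ε/D = 0.00685, f = 0.03405, h_1 = f(L/D)V²/2g = 140.2 m
Pipe 2: V = 0.1237 m/s, Re = 3.17×10^4, ε/D = 6.64×10^-5, f = 0.02314, h_2 = f(L/D)V²/2g = 0.04136 m
Series → Q common, losses add: H = Σh = 140.3 m

H ≈ 140 m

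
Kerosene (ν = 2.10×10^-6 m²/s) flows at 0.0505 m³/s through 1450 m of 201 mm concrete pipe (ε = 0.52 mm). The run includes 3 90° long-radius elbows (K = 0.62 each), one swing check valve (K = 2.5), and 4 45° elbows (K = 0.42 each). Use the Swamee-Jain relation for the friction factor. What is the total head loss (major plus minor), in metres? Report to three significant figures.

H_L ≈ 25.3 m

V = 4Q/(πD²) = 1.592 m/s; V²/2g = 0.1291 m
Re = 1.52×10^5, ε/D = 0.00259 → f = 0.02628 (Swamee-Jain)
Major: h_f = f(L/D)·V²/2g = 0.02628·7214·0.1291 = 24.47 m
Minor: ΣK = 6.04; h_m = ΣK·V²/2g = 0.7798 m
Total H_L = 24.47 + 0.7798 = 25.25 m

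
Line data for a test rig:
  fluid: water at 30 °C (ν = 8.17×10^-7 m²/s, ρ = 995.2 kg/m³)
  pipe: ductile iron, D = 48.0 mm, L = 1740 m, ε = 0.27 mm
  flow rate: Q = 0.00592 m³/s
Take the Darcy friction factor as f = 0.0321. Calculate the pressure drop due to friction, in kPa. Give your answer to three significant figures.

Δp ≈ 6200 kPa

V = 4Q/(πD²) = 4·0.00592/(π·0.0480²) = 3.272 m/s
h_f = f(L/D)V²/(2g) = 0.03210·(1740/0.0480)·3.272²/(2·9.81) = 634.8 m
Δp = ρg·h_f = 995.2·9.81·634.8 = 6197 kPa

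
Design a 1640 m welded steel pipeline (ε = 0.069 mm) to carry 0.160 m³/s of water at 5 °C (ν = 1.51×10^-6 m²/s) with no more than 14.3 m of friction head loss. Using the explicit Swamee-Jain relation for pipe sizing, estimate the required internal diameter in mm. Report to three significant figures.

D ≈ 333 mm

Swamee-Jain (Type III): D = 0.66·[ε^1.25·(LQ²/(gh_f))^4.75 + ν·Q^9.4·(L/(gh_f))^5.2]^0.04
LQ²/(gh_f) = 0.2993; L/(gh_f) = 11.69
Term 1 = ε^1.25·(…)^4.75 = 2.04×10^-8; Term 2 = ν·Q^9.4·(…)^5.2 = 1.78×10^-8
D = 0.66·(2.04×10^-8 + 1.78×10^-8)^0.04 = 0.3333 m = 333 mm
Check: V = 1.83 m/s, Re = 4.05×10^5, f = 0.01587, h_f = 13.4 m ≈ 14.3 m ✓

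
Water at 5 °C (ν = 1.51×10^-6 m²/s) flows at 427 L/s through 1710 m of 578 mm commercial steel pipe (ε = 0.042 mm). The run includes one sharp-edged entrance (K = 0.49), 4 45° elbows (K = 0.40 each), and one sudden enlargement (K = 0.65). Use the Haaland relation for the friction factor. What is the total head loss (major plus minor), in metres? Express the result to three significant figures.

V = 4Q/(πD²) = 1.627 m/s; V²/2g = 0.1350 m
Re = 6.23×10^5, ε/D = 7.27×10^-5 → f = 0.01357 (Haaland)
Major: h_f = f(L/D)·V²/2g = 0.01357·2958·0.1350 = 5.420 m
Minor: ΣK = 2.74; h_m = ΣK·V²/2g = 0.3698 m
Total H_L = 5.420 + 0.3698 = 5.790 m

H_L ≈ 5.79 m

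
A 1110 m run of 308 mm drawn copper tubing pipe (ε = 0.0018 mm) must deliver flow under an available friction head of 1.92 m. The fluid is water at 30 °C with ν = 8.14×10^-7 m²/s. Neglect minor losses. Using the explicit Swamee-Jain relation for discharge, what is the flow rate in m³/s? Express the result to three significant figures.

Swamee-Jain (Type II): Q = -0.965·√(gD⁵h_f/L)·ln[ε/(3.7D) + √(3.17ν²L/(gD³h_f))]
√(gD⁵h_f/L) = √(9.81·0.308⁵·1.92/1110) = 0.006858
ε/(3.7D) = 1.58×10^-6; √(3.17ν²L/(gD³h_f)) = 6.51×10^-5
Q = -0.965·0.006858·ln(6.667×10^-5) = 0.06364 m³/s
Check: V = 0.854 m/s, Re = 3.23×10^5, f = 0.01425, h_f = 1.91 m ≈ 1.92 m ✓

Q ≈ 0.0636 m³/s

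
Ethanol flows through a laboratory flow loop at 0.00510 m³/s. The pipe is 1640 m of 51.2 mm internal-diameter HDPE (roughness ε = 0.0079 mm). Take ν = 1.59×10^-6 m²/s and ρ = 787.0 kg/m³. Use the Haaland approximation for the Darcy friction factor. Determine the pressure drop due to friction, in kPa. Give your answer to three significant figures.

V = 4Q/(πD²) = 4·0.00510/(π·0.0512²) = 2.477 m/s
Re = VD/ν = 2.477·0.0512/1.59×10^-6 = 7.98×10^4 → turbulent
ε/D = 0.0079/51.2 = 1.54×10^-4
Haaland: f = 0.01930
h_f = f(L/D)V²/(2g) = 0.01930·(1640/0.0512)·2.477²/(2·9.81) = 193.3 m
Δp = ρg·h_f = 787.0·9.81·193.3 = 1493 kPa

Δp ≈ 1490 kPa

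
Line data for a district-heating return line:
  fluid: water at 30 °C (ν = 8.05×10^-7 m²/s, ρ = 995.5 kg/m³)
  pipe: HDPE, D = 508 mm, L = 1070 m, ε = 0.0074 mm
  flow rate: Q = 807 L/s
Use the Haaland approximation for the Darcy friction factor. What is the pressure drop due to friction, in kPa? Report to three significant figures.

Δp ≈ 174 kPa

V = 4Q/(πD²) = 4·0.807/(π·0.508²) = 3.982 m/s
Re = VD/ν = 3.982·0.508/8.05×10^-7 = 2.51×10^6 → turbulent
ε/D = 0.0074/508 = 1.46×10^-5
Haaland: f = 0.01048
h_f = f(L/D)V²/(2g) = 0.01048·(1070/0.508)·3.982²/(2·9.81) = 17.84 m
Δp = ρg·h_f = 995.5·9.81·17.84 = 174.2 kPa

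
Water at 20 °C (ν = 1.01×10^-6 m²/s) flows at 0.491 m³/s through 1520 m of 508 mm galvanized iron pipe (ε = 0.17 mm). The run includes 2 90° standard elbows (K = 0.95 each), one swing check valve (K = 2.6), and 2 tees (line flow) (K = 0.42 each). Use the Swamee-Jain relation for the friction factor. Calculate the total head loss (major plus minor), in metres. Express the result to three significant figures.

V = 4Q/(πD²) = 2.423 m/s; V²/2g = 0.2991 m
Re = 1.22×10^6, ε/D = 3.35×10^-4 → f = 0.01594 (Swamee-Jain)
Major: h_f = f(L/D)·V²/2g = 0.01594·2992·0.2991 = 14.27 m
Minor: ΣK = 5.34; h_m = ΣK·V²/2g = 1.597 m
Total H_L = 14.27 + 1.597 = 15.86 m

H_L ≈ 15.9 m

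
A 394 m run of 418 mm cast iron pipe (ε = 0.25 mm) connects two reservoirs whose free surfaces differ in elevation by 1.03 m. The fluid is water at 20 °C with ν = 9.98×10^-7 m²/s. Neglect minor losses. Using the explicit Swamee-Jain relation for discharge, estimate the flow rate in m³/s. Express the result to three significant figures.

Swamee-Jain (Type II): Q = -0.965·√(gD⁵h_f/L)·ln[ε/(3.7D) + √(3.17ν²L/(gD³h_f))]
√(gD⁵h_f/L) = √(9.81·0.418⁵·1.03/394) = 0.01809
ε/(3.7D) = 1.62×10^-4; √(3.17ν²L/(gD³h_f)) = 4.11×10^-5
Q = -0.965·0.01809·ln(2.027×10^-4) = 0.1485 m³/s
Check: V = 1.08 m/s, Re = 4.53×10^5, f = 0.01845, h_f = 1.04 m ≈ 1.03 m ✓

Q ≈ 0.148 m³/s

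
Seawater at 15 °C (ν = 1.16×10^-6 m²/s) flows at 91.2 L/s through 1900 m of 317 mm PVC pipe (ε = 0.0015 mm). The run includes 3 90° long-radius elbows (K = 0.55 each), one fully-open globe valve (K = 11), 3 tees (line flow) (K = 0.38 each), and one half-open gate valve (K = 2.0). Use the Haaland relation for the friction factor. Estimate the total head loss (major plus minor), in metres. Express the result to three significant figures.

H_L ≈ 6.89 m

V = 4Q/(πD²) = 1.156 m/s; V²/2g = 0.06806 m
Re = 3.16×10^5, ε/D = 4.73×10^-6 → f = 0.01424 (Haaland)
Major: h_f = f(L/D)·V²/2g = 0.01424·5994·0.06806 = 5.810 m
Minor: ΣK = 15.8; h_m = ΣK·V²/2g = 1.075 m
Total H_L = 5.810 + 1.075 = 6.885 m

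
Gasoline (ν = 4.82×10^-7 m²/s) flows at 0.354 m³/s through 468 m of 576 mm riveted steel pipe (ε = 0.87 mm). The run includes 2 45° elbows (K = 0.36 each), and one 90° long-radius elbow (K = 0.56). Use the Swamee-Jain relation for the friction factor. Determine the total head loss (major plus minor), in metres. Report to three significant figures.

V = 4Q/(πD²) = 1.359 m/s; V²/2g = 0.09407 m
Re = 1.62×10^6, ε/D = 0.00151 → f = 0.02197 (Swamee-Jain)
Major: h_f = f(L/D)·V²/2g = 0.02197·812.5·0.09407 = 1.679 m
Minor: ΣK = 1.28; h_m = ΣK·V²/2g = 0.1204 m
Total H_L = 1.679 + 0.1204 = 1.799 m

H_L ≈ 1.80 m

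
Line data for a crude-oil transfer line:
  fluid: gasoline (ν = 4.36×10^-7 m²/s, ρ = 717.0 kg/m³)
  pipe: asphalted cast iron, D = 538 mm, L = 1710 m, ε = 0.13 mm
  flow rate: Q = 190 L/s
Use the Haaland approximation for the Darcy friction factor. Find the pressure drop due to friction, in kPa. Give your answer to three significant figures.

V = 4Q/(πD²) = 4·0.190/(π·0.538²) = 0.8358 m/s
Re = VD/ν = 0.8358·0.538/4.36×10^-7 = 1.03×10^6 → turbulent
ε/D = 0.13/538 = 2.42×10^-4
Haaland: f = 0.01502
h_f = f(L/D)V²/(2g) = 0.01502·(1710/0.538)·0.8358²/(2·9.81) = 1.700 m
Δp = ρg·h_f = 717.0·9.81·1.700 = 11.96 kPa

Δp ≈ 12.0 kPa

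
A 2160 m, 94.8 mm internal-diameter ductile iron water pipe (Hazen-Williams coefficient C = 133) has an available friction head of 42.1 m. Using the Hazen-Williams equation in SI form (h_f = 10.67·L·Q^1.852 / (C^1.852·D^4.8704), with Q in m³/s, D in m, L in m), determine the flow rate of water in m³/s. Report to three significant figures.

Rearranging: Q = [h_f·C^1.852·D^4.8704 / (10.67·L)]^(1/1.852)
Q = [42.1·133^1.852·0.0948^4.8704 / (10.67·2160)]^0.540 = 0.009005 m³/s

Q ≈ 0.00900 m³/s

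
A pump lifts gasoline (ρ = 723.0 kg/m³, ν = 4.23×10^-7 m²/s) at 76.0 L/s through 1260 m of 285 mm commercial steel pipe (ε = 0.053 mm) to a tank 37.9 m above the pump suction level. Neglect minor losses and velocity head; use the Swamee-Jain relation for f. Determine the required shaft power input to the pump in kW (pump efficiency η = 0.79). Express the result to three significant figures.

V = 4Q/(πD²) = 1.191 m/s; Re = 8.03×10^5; ε/D = 1.86×10^-4; f = 0.01482
h_f = f(L/D)V²/2g = 4.739 m
Total head H = z + h_f = 37.9 + 4.739 = 42.64 m
P_hyd = ρgQH = 723.0·9.81·0.0760·42.64 = 22.98 kW
P_shaft = P_hyd/η = 22.98/0.79 = 29.09 kW

P_shaft ≈ 29.1 kW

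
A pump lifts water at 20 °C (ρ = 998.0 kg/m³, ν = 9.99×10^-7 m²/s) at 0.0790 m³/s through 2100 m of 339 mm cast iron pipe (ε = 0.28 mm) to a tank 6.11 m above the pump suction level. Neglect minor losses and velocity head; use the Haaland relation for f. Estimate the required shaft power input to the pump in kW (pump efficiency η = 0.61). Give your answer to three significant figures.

V = 4Q/(πD²) = 0.8753 m/s; Re = 2.97×10^5; ε/D = 8.26×10^-4; f = 0.01976
h_f = f(L/D)V²/2g = 4.781 m
Total head H = z + h_f = 6.11 + 4.781 = 10.89 m
P_hyd = ρgQH = 998.0·9.81·0.0790·10.89 = 8.423 kW
P_shaft = P_hyd/η = 8.423/0.61 = 13.81 kW

P_shaft ≈ 13.8 kW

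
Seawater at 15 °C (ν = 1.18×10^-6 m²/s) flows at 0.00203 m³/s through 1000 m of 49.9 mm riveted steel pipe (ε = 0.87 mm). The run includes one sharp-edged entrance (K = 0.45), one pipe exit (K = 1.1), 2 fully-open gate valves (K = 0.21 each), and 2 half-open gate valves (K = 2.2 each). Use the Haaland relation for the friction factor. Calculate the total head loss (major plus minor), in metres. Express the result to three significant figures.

V = 4Q/(πD²) = 1.038 m/s; V²/2g = 0.05492 m
Re = 4.39×10^4, ε/D = 0.0174 → f = 0.04719 (Haaland)
Major: h_f = f(L/D)·V²/2g = 0.04719·20040·0.05492 = 51.94 m
Minor: ΣK = 6.37; h_m = ΣK·V²/2g = 0.3498 m
Total H_L = 51.94 + 0.3498 = 52.29 m

H_L ≈ 52.3 m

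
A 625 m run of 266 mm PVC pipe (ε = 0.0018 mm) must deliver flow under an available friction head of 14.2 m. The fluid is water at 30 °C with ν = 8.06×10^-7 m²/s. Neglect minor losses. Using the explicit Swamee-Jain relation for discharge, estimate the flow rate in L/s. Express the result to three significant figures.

Q ≈ 177 L/s

Swamee-Jain (Type II): Q = -0.965·√(gD⁵h_f/L)·ln[ε/(3.7D) + √(3.17ν²L/(gD³h_f))]
√(gD⁵h_f/L) = √(9.81·0.266⁵·14.2/625) = 0.01723
ε/(3.7D) = 1.83×10^-6; √(3.17ν²L/(gD³h_f)) = 2.22×10^-5
Q = -0.965·0.01723·ln(2.399×10^-5) = 0.1769 m³/s
Check: V = 3.18 m/s, Re = 1.05×10^6, f = 0.01169, h_f = 14.2 m ≈ 14.2 m ✓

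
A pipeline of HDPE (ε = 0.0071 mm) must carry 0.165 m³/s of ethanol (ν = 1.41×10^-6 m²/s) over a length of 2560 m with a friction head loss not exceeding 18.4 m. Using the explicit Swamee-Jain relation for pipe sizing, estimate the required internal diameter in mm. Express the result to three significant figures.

D ≈ 340 mm

Swamee-Jain (Type III): D = 0.66·[ε^1.25·(LQ²/(gh_f))^4.75 + ν·Q^9.4·(L/(gh_f))^5.2]^0.04
LQ²/(gh_f) = 0.3861; L/(gh_f) = 14.18
Term 1 = ε^1.25·(…)^4.75 = 3.99×10^-9; Term 2 = ν·Q^9.4·(…)^5.2 = 6.06×10^-8
D = 0.66·(3.99×10^-9 + 6.06×10^-8)^0.04 = 0.3404 m = 340 mm
Check: V = 1.81 m/s, Re = 4.38×10^5, f = 0.01371, h_f = 17.3 m ≈ 18.4 m ✓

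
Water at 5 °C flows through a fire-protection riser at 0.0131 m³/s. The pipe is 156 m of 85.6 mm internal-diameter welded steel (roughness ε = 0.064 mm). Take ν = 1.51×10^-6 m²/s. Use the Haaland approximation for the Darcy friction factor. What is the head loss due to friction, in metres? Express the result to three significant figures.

h_f ≈ 9.88 m

V = 4Q/(πD²) = 4·0.0131/(π·0.0856²) = 2.276 m/s
Re = VD/ν = 2.276·0.0856/1.51×10^-6 = 1.29×10^5 → turbulent
ε/D = 0.064/85.6 = 7.48×10^-4
Haaland: f = 0.02053
h_f = f(L/D)V²/(2g) = 0.02053·(156/0.0856)·2.276²/(2·9.81) = 9.883 m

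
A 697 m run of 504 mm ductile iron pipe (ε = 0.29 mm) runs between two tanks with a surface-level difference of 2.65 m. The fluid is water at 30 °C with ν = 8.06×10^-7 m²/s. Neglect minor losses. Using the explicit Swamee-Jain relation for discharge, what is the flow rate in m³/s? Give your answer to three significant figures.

Swamee-Jain (Type II): Q = -0.965·√(gD⁵h_f/L)·ln[ε/(3.7D) + √(3.17ν²L/(gD³h_f))]
√(gD⁵h_f/L) = √(9.81·0.504⁵·2.65/697) = 0.03483
ε/(3.7D) = 1.56×10^-4; √(3.17ν²L/(gD³h_f)) = 2.08×10^-5
Q = -0.965·0.03483·ln(1.763×10^-4) = 0.2905 m³/s
Check: V = 1.46 m/s, Re = 9.10×10^5, f = 0.01784, h_f = 2.67 m ≈ 2.65 m ✓

Q ≈ 0.290 m³/s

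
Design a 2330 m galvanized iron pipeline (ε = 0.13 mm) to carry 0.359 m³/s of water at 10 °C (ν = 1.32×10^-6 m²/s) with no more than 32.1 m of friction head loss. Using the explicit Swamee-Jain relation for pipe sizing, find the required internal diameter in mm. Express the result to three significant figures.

D ≈ 422 mm

Swamee-Jain (Type III): D = 0.66·[ε^1.25·(LQ²/(gh_f))^4.75 + ν·Q^9.4·(L/(gh_f))^5.2]^0.04
LQ²/(gh_f) = 0.9536; L/(gh_f) = 7.399
Term 1 = ε^1.25·(…)^4.75 = 1.11×10^-5; Term 2 = ν·Q^9.4·(…)^5.2 = 2.87×10^-6
D = 0.66·(1.11×10^-5 + 2.87×10^-6)^0.04 = 0.4220 m = 422 mm
Check: V = 2.57 m/s, Re = 8.21×10^5, f = 0.01597, h_f = 29.6 m ≈ 32.1 m ✓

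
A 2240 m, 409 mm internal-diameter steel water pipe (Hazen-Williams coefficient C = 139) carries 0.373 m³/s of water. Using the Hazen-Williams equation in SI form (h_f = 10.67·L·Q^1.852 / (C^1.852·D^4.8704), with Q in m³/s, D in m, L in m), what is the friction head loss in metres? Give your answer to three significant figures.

h_f = 10.67·2240·0.373^1.852 / (139^1.852·0.409^4.8704) = 32.17 m

h_f ≈ 32.2 m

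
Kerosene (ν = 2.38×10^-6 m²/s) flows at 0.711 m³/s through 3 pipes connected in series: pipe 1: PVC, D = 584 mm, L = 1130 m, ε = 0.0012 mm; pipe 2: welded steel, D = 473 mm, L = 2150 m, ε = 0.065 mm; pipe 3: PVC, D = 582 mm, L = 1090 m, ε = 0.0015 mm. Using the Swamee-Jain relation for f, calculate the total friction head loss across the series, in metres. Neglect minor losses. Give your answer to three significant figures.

Pipe 1: V = 2.654 m/s, Re = 6.51×10^5, ε/D = 2.05×10^-6, f = 0.01253, h_1 = f(L/D)V²/2g = 8.708 m
Pipe 2: V = 4.046 m/s, Re = 8.04×10^5, ε/D = 1.37×10^-4, f = 0.01426, h_2 = f(L/D)V²/2g = 54.08 m
Pipe 3: V = 2.673 m/s, Re = 6.54×10^5, ε/D = 2.58×10^-6, f = 0.01253, h_3 = f(L/D)V²/2g = 8.547 m
Series → Q common, losses add: H = Σh = 71.33 m

H ≈ 71.3 m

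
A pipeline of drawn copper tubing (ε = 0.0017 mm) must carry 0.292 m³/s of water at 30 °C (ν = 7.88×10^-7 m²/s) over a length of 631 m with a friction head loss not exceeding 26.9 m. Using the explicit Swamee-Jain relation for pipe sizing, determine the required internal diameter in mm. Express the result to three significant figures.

D ≈ 284 mm

Swamee-Jain (Type III): D = 0.66·[ε^1.25·(LQ²/(gh_f))^4.75 + ν·Q^9.4·(L/(gh_f))^5.2]^0.04
LQ²/(gh_f) = 0.2039; L/(gh_f) = 2.391
Term 1 = ε^1.25·(…)^4.75 = 3.22×10^-11; Term 2 = ν·Q^9.4·(…)^5.2 = 6.92×10^-10
D = 0.66·(3.22×10^-11 + 6.92×10^-10)^0.04 = 0.2844 m = 284 mm
Check: V = 4.60 m/s, Re = 1.66×10^6, f = 0.01088, h_f = 26.0 m ≈ 26.9 m ✓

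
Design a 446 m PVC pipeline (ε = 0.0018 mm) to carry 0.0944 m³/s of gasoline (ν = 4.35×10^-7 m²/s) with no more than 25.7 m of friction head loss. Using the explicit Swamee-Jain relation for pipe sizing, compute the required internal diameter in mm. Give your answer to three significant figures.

D ≈ 171 mm

Swamee-Jain (Type III): D = 0.66·[ε^1.25·(LQ²/(gh_f))^4.75 + ν·Q^9.4·(L/(gh_f))^5.2]^0.04
LQ²/(gh_f) = 0.01576; L/(gh_f) = 1.769
Term 1 = ε^1.25·(…)^4.75 = 1.81×10^-16; Term 2 = ν·Q^9.4·(…)^5.2 = 1.96×10^-15
D = 0.66·(1.81×10^-16 + 1.96×10^-15)^0.04 = 0.1709 m = 171 mm
Check: V = 4.12 m/s, Re = 1.62×10^6, f = 0.01107, h_f = 24.9 m ≈ 25.7 m ✓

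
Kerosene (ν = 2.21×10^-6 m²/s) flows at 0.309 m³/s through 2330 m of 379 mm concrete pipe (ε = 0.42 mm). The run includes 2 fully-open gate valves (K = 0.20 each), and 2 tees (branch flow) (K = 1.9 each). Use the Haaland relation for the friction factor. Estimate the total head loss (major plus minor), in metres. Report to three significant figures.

V = 4Q/(πD²) = 2.739 m/s; V²/2g = 0.3824 m
Re = 4.70×10^5, ε/D = 0.00111 → f = 0.02069 (Haaland)
Major: h_f = f(L/D)·V²/2g = 0.02069·6148·0.3824 = 48.64 m
Minor: ΣK = 4.20; h_m = ΣK·V²/2g = 1.606 m
Total H_L = 48.64 + 1.606 = 50.25 m

H_L ≈ 50.2 m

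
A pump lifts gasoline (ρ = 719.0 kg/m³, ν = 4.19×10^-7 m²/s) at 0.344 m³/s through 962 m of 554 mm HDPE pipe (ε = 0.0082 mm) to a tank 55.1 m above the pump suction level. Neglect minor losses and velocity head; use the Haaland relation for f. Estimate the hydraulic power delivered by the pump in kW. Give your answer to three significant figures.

P_hyd ≈ 138 kW

V = 4Q/(πD²) = 1.427 m/s; Re = 1.89×10^6; ε/D = 1.48×10^-5; f = 0.01086
h_f = f(L/D)V²/2g = 1.958 m
Total head H = z + h_f = 55.1 + 1.958 = 57.06 m
P_hyd = ρgQH = 719.0·9.81·0.344·57.06 = 138.4 kW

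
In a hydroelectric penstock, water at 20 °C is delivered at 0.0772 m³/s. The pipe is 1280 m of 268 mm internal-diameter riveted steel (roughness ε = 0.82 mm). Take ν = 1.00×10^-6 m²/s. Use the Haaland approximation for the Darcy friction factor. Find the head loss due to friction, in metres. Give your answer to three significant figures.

V = 4Q/(πD²) = 4·0.0772/(π·0.268²) = 1.369 m/s
Re = VD/ν = 1.369·0.268/1.00×10^-6 = 3.67×10^5 → turbulent
ε/D = 0.82/268 = 0.00306
Haaland: f = 0.02669
h_f = f(L/D)V²/(2g) = 0.02669·(1280/0.268)·1.369²/(2·9.81) = 12.17 m

h_f ≈ 12.2 m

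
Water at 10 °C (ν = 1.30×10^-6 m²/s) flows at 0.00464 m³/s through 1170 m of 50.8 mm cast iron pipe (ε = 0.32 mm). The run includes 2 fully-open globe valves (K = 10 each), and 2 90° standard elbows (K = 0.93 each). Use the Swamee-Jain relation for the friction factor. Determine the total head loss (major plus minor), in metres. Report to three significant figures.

H_L ≈ 214 m

V = 4Q/(πD²) = 2.289 m/s; V²/2g = 0.2671 m
Re = 8.95×10^4, ε/D = 0.00630 → f = 0.03378 (Swamee-Jain)
Major: h_f = f(L/D)·V²/2g = 0.03378·23031·0.2671 = 207.8 m
Minor: ΣK = 21.9; h_m = ΣK·V²/2g = 5.839 m
Total H_L = 207.8 + 5.839 = 213.6 m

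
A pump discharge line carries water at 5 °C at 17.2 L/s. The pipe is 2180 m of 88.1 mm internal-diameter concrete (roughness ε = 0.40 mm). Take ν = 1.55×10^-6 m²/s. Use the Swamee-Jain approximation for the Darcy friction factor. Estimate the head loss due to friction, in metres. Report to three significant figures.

h_f ≈ 305 m

V = 4Q/(πD²) = 4·0.0172/(π·0.0881²) = 2.822 m/s
Re = VD/ν = 2.822·0.0881/1.55×10^-6 = 1.60×10^5 → turbulent
ε/D = 0.40/88.1 = 0.00454
Swamee-Jain: f = 0.03033
h_f = f(L/D)V²/(2g) = 0.03033·(2180/0.0881)·2.822²/(2·9.81) = 304.5 m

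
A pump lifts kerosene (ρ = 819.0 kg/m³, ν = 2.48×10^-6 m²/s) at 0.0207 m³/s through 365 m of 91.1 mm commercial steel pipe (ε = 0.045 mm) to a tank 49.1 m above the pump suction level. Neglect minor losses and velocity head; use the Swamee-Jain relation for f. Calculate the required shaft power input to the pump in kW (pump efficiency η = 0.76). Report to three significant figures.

P_shaft ≈ 19.8 kW

V = 4Q/(πD²) = 3.176 m/s; Re = 1.17×10^5; ε/D = 4.94×10^-4; f = 0.02000
h_f = f(L/D)V²/2g = 41.19 m
Total head H = z + h_f = 49.1 + 41.19 = 90.29 m
P_hyd = ρgQH = 819.0·9.81·0.0207·90.29 = 15.02 kW
P_shaft = P_hyd/η = 15.02/0.76 = 19.76 kW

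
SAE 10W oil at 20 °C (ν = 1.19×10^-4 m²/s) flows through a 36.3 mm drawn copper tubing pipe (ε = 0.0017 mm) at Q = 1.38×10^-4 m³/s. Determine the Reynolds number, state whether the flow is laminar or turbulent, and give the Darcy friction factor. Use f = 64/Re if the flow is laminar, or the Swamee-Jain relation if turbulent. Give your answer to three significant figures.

V = 4Q/(πD²) = 0.1333 m/s
Re = VD/ν = 0.1333·0.0363/1.19×10^-4 = 40.7
Re < 2300 → laminar → f = 64/Re = 1.573

Re ≈ 40.7; laminar; f = 64/Re ≈ 1.57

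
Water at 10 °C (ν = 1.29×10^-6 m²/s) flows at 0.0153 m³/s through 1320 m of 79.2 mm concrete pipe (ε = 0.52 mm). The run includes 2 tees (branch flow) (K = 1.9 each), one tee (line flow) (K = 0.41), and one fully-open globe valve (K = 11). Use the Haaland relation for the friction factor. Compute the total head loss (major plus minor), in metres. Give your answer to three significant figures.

H_L ≈ 282 m

V = 4Q/(πD²) = 3.106 m/s; V²/2g = 0.4916 m
Re = 1.91×10^5, ε/D = 0.00657 → f = 0.03348 (Haaland)
Major: h_f = f(L/D)·V²/2g = 0.03348·16667·0.4916 = 274.3 m
Minor: ΣK = 15.2; h_m = ΣK·V²/2g = 7.477 m
Total H_L = 274.3 + 7.477 = 281.8 m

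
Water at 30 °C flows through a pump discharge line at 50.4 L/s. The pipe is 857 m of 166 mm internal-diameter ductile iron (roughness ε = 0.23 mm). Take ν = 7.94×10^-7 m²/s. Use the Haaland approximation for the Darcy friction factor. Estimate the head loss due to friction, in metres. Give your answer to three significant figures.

h_f ≈ 31.1 m

V = 4Q/(πD²) = 4·0.0504/(π·0.166²) = 2.329 m/s
Re = VD/ν = 2.329·0.166/7.94×10^-7 = 4.87×10^5 → turbulent
ε/D = 0.23/166 = 0.00139
Haaland: f = 0.02176
h_f = f(L/D)V²/(2g) = 0.02176·(857/0.166)·2.329²/(2·9.81) = 31.05 m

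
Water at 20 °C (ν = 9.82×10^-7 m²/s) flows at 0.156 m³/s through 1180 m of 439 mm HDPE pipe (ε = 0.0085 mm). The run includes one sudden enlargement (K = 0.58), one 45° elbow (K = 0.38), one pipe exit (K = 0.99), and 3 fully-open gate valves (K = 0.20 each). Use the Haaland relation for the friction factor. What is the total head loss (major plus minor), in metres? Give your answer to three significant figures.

V = 4Q/(πD²) = 1.031 m/s; V²/2g = 0.05414 m
Re = 4.61×10^5, ε/D = 1.94×10^-5 → f = 0.01347 (Haaland)
Major: h_f = f(L/D)·V²/2g = 0.01347·2688·0.05414 = 1.960 m
Minor: ΣK = 2.55; h_m = ΣK·V²/2g = 0.1381 m
Total H_L = 1.960 + 0.1381 = 2.098 m

H_L ≈ 2.10 m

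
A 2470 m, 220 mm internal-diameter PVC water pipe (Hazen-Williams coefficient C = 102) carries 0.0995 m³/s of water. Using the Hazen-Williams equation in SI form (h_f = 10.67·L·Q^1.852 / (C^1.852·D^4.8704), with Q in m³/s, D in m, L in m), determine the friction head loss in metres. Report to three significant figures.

h_f ≈ 112 m

h_f = 10.67·2470·0.0995^1.852 / (102^1.852·0.220^4.8704) = 111.6 m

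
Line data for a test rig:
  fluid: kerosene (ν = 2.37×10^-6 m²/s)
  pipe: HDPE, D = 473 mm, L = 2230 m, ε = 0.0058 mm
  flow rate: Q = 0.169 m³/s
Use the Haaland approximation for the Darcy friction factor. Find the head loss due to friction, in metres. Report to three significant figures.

h_f ≈ 3.49 m

V = 4Q/(πD²) = 4·0.169/(π·0.473²) = 0.9618 m/s
Re = VD/ν = 0.9618·0.473/2.37×10^-6 = 1.92×10^5 → turbulent
ε/D = 0.0058/473 = 1.23×10^-5
Haaland: f = 0.01570
h_f = f(L/D)V²/(2g) = 0.01570·(2230/0.473)·0.9618²/(2·9.81) = 3.489 m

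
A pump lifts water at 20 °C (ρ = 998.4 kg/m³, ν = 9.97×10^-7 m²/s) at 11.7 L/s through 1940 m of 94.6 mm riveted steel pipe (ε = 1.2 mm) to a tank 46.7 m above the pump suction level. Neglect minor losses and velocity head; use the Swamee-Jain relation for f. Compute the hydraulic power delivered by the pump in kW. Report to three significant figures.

P_hyd ≈ 19.2 kW

V = 4Q/(πD²) = 1.665 m/s; Re = 1.58×10^5; ε/D = 0.0127; f = 0.04165
h_f = f(L/D)V²/2g = 120.6 m
Total head H = z + h_f = 46.7 + 120.6 = 167.3 m
P_hyd = ρgQH = 998.4·9.81·0.0117·167.3 = 19.18 kW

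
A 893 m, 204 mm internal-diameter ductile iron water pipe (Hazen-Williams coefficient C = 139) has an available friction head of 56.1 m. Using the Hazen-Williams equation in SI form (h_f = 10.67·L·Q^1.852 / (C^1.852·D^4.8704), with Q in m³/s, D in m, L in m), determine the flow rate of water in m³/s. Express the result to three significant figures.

Q ≈ 0.133 m³/s

Rearranging: Q = [h_f·C^1.852·D^4.8704 / (10.67·L)]^(1/1.852)
Q = [56.1·139^1.852·0.204^4.8704 / (10.67·893)]^0.540 = 0.1328 m³/s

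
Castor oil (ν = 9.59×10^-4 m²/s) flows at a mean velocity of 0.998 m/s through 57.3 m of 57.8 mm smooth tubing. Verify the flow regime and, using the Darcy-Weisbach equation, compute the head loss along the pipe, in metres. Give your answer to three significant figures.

h_f ≈ 53.5 m

Re = VD/ν = 0.998·0.05780/9.59×10^-4 = 60.2 → laminar (Re < 2300)
f = 64/Re = 1.064
h_f = f(L/D)V²/(2g) = 1.064·(57.3/0.05780)·0.998²/(2·9.81) = 53.55 m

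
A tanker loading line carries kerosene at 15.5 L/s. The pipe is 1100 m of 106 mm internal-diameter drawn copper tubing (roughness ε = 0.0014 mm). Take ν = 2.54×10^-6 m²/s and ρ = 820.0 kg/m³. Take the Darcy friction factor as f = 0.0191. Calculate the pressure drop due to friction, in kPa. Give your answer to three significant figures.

Δp ≈ 251 kPa

V = 4Q/(πD²) = 4·0.0155/(π·0.106²) = 1.756 m/s
h_f = f(L/D)V²/(2g) = 0.01910·(1100/0.106)·1.756²/(2·9.81) = 31.17 m
Δp = ρg·h_f = 820.0·9.81·31.17 = 250.7 kPa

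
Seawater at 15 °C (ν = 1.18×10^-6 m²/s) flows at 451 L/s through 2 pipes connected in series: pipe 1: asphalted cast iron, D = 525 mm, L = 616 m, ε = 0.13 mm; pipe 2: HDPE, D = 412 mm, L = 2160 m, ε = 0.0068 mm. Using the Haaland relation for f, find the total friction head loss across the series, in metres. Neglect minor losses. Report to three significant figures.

Pipe 1: V = 2.083 m/s, Re = 9.27×10^5, ε/D = 2.48×10^-4, f = 0.01515, h_1 = f(L/D)V²/2g = 3.934 m
Pipe 2: V = 3.383 m/s, Re = 1.18×10^6, ε/D = 1.65×10^-5, f = 0.01161, h_2 = f(L/D)V²/2g = 35.51 m
Series → Q common, losses add: H = Σh = 39.45 m

H ≈ 39.4 m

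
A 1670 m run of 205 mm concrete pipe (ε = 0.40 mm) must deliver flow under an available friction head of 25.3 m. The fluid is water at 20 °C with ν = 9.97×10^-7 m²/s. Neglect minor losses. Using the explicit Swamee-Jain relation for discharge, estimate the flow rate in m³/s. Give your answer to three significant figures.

Swamee-Jain (Type II): Q = -0.965·√(gD⁵h_f/L)·ln[ε/(3.7D) + √(3.17ν²L/(gD³h_f))]
√(gD⁵h_f/L) = √(9.81·0.205⁵·25.3/1670) = 0.007335
ε/(3.7D) = 5.27×10^-4; √(3.17ν²L/(gD³h_f)) = 4.96×10^-5
Q = -0.965·0.007335·ln(5.770×10^-4) = 0.05279 m³/s
Check: V = 1.60 m/s, Re = 3.29×10^5, f = 0.02397, h_f = 25.5 m ≈ 25.3 m ✓

Q ≈ 0.0528 m³/s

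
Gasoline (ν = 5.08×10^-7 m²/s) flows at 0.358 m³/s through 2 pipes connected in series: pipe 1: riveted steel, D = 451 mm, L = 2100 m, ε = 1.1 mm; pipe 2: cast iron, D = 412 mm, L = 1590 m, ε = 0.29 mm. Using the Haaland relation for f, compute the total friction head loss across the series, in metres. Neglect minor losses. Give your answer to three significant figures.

H ≈ 55.5 m

Pipe 1: V = 2.241 m/s, Re = 1.99×10^6, ε/D = 0.00244, f = 0.02483, h_1 = f(L/D)V²/2g = 29.59 m
Pipe 2: V = 2.685 m/s, Re = 2.18×10^6, ε/D = 7.04×10^-4, f = 0.01826, h_2 = f(L/D)V²/2g = 25.89 m
Series → Q common, losses add: H = Σh = 55.48 m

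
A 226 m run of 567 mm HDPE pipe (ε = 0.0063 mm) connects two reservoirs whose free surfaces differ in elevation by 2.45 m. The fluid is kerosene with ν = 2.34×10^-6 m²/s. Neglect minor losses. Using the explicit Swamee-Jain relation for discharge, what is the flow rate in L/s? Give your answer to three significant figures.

Swamee-Jain (Type II): Q = -0.965·√(gD⁵h_f/L)·ln[ε/(3.7D) + √(3.17ν²L/(gD³h_f))]
√(gD⁵h_f/L) = √(9.81·0.567⁵·2.45/226) = 0.07894
ε/(3.7D) = 3.00×10^-6; √(3.17ν²L/(gD³h_f)) = 2.99×10^-5
Q = -0.965·0.07894·ln(3.293×10^-5) = 0.7863 m³/s
Check: V = 3.11 m/s, Re = 7.55×10^5, f = 0.01241, h_f = 2.44 m ≈ 2.45 m ✓

Q ≈ 786 L/s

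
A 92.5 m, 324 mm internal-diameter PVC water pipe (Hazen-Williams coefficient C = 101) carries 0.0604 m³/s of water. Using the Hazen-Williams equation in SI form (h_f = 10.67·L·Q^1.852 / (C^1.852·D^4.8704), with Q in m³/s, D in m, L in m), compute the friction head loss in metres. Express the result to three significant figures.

h_f ≈ 0.256 m

h_f = 10.67·92.5·0.0604^1.852 / (101^1.852·0.324^4.8704) = 0.2562 m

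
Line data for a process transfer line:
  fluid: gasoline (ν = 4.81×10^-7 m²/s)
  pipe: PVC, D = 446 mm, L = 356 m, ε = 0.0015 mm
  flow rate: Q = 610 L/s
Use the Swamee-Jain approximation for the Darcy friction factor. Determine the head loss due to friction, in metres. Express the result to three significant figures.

V = 4Q/(πD²) = 4·0.610/(π·0.446²) = 3.905 m/s
Re = VD/ν = 3.905·0.446/4.81×10^-7 = 3.62×10^6 → turbulent
ε/D = 0.0015/446 = 3.36×10^-6
Swamee-Jain: f = 0.009641
h_f = f(L/D)V²/(2g) = 0.009641·(356/0.446)·3.905²/(2·9.81) = 5.980 m

h_f ≈ 5.98 m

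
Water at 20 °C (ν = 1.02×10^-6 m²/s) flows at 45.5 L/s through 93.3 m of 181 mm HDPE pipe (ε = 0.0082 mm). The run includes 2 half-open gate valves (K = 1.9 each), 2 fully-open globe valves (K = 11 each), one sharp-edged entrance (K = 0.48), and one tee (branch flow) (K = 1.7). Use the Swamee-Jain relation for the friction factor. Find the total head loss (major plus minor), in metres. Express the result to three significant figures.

H_L ≈ 5.67 m

V = 4Q/(πD²) = 1.768 m/s; V²/2g = 0.1594 m
Re = 3.14×10^5, ε/D = 4.53×10^-5 → f = 0.01478 (Swamee-Jain)
Major: h_f = f(L/D)·V²/2g = 0.01478·515.5·0.1594 = 1.214 m
Minor: ΣK = 28.0; h_m = ΣK·V²/2g = 4.459 m
Total H_L = 1.214 + 4.459 = 5.674 m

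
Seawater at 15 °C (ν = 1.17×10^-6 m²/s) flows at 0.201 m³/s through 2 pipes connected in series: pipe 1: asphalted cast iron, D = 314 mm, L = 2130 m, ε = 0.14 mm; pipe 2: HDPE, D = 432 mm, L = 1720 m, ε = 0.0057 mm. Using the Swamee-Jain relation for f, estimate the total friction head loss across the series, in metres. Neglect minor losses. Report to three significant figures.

H ≈ 45.0 m

Pipe 1: V = 2.596 m/s, Re = 6.97×10^5, ε/D = 4.46×10^-4, f = 0.01715, h_1 = f(L/D)V²/2g = 39.95 m
Pipe 2: V = 1.371 m/s, Re = 5.06×10^5, ε/D = 1.32×10^-5, f = 0.01327, h_2 = f(L/D)V²/2g = 5.065 m
Series → Q common, losses add: H = Σh = 45.02 m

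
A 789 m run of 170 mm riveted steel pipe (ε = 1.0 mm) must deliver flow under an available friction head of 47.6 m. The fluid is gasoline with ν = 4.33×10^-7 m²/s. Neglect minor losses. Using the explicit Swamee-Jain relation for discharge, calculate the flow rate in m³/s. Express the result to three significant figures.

Q ≈ 0.0569 m³/s

Swamee-Jain (Type II): Q = -0.965·√(gD⁵h_f/L)·ln[ε/(3.7D) + √(3.17ν²L/(gD³h_f))]
√(gD⁵h_f/L) = √(9.81·0.170⁵·47.6/789) = 0.009167
ε/(3.7D) = 0.00159; √(3.17ν²L/(gD³h_f)) = 1.43×10^-5
Q = -0.965·0.009167·ln(0.001604) = 0.05693 m³/s
Check: V = 2.51 m/s, Re = 9.85×10^5, f = 0.03206, h_f = 47.7 m ≈ 47.6 m ✓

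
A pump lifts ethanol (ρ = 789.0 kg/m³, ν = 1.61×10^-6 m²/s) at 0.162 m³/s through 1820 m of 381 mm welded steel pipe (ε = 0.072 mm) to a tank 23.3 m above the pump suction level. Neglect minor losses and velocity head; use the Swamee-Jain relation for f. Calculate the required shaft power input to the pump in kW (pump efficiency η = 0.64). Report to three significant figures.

V = 4Q/(πD²) = 1.421 m/s; Re = 3.36×10^5; ε/D = 1.89×10^-4; f = 0.01602
h_f = f(L/D)V²/2g = 7.874 m
Total head H = z + h_f = 23.3 + 7.874 = 31.17 m
P_hyd = ρgQH = 789.0·9.81·0.162·31.17 = 39.09 kW
P_shaft = P_hyd/η = 39.09/0.64 = 61.08 kW

P_shaft ≈ 61.1 kW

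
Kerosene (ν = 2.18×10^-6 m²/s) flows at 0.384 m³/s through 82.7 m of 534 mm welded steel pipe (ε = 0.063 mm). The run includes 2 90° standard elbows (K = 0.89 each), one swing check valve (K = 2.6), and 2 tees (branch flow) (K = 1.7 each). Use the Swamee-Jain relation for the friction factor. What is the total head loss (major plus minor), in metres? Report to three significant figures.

H_L ≈ 1.51 m

V = 4Q/(πD²) = 1.715 m/s; V²/2g = 0.1498 m
Re = 4.20×10^5, ε/D = 1.18×10^-4 → f = 0.01496 (Swamee-Jain)
Major: h_f = f(L/D)·V²/2g = 0.01496·154.9·0.1498 = 0.3472 m
Minor: ΣK = 7.78; h_m = ΣK·V²/2g = 1.166 m
Total H_L = 0.3472 + 1.166 = 1.513 m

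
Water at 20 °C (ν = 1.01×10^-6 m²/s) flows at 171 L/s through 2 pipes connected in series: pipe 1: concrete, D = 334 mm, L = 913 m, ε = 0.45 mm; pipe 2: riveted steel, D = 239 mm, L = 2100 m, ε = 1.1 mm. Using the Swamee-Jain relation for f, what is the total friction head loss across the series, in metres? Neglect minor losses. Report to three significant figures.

H ≈ 205 m

Pipe 1: V = 1.952 m/s, Re = 6.45×10^5, ε/D = 0.00135, f = 0.02163, h_1 = f(L/D)V²/2g = 11.48 m
Pipe 2: V = 3.812 m/s, Re = 9.02×10^5, ε/D = 0.00460, f = 0.02980, h_2 = f(L/D)V²/2g = 193.9 m
Series → Q common, losses add: H = Σh = 205.4 m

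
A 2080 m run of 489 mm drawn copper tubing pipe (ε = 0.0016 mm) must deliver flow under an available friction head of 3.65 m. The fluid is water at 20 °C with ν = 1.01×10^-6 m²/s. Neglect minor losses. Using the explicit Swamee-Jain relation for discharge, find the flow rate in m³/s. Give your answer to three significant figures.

Swamee-Jain (Type II): Q = -0.965·√(gD⁵h_f/L)·ln[ε/(3.7D) + √(3.17ν²L/(gD³h_f))]
√(gD⁵h_f/L) = √(9.81·0.489⁵·3.65/2080) = 0.02194
ε/(3.7D) = 8.84×10^-7; √(3.17ν²L/(gD³h_f)) = 4.01×10^-5
Q = -0.965·0.02194·ln(4.097×10^-5) = 0.2139 m³/s
Check: V = 1.14 m/s, Re = 5.51×10^5, f = 0.01292, h_f = 3.63 m ≈ 3.65 m ✓

Q ≈ 0.214 m³/s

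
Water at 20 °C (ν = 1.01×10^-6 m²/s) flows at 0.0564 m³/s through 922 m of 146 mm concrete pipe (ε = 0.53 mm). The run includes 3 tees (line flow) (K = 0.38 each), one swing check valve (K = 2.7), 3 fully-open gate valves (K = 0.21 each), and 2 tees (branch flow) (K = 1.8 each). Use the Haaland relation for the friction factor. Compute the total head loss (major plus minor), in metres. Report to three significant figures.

H_L ≈ 107 m

V = 4Q/(πD²) = 3.369 m/s; V²/2g = 0.5785 m
Re = 4.87×10^5, ε/D = 0.00363 → f = 0.02790 (Haaland)
Major: h_f = f(L/D)·V²/2g = 0.02790·6315·0.5785 = 101.9 m
Minor: ΣK = 8.07; h_m = ΣK·V²/2g = 4.668 m
Total H_L = 101.9 + 4.668 = 106.6 m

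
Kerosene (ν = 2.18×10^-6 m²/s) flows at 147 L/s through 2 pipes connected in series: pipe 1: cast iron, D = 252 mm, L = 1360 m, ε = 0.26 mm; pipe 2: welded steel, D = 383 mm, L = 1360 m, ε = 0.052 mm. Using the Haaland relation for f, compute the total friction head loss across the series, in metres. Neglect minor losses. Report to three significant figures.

Pipe 1: V = 2.947 m/s, Re = 3.41×10^5, ε/D = 0.00103, f = 0.02056, h_1 = f(L/D)V²/2g = 49.13 m
Pipe 2: V = 1.276 m/s, Re = 2.24×10^5, ε/D = 1.36×10^-4, f = 0.01617, h_2 = f(L/D)V²/2g = 4.763 m
Series → Q common, losses add: H = Σh = 53.90 m

H ≈ 53.9 m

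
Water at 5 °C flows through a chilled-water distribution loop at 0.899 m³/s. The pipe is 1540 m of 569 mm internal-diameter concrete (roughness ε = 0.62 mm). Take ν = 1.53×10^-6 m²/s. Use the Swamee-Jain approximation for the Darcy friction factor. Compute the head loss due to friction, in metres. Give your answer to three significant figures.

V = 4Q/(πD²) = 4·0.899/(π·0.569²) = 3.535 m/s
Re = VD/ν = 3.535·0.569/1.53×10^-6 = 1.31×10^6 → turbulent
ε/D = 0.62/569 = 0.00109
Swamee-Jain: f = 0.02035
h_f = f(L/D)V²/(2g) = 0.02035·(1540/0.569)·3.535²/(2·9.81) = 35.08 m

h_f ≈ 35.1 m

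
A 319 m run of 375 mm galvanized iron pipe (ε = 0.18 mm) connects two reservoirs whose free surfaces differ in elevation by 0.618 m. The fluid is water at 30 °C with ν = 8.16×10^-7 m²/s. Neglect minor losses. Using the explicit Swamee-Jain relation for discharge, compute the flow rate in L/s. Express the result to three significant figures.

Q ≈ 99.1 L/s

Swamee-Jain (Type II): Q = -0.965·√(gD⁵h_f/L)·ln[ε/(3.7D) + √(3.17ν²L/(gD³h_f))]
√(gD⁵h_f/L) = √(9.81·0.375⁵·0.618/319) = 0.01187
ε/(3.7D) = 1.30×10^-4; √(3.17ν²L/(gD³h_f)) = 4.59×10^-5
Q = -0.965·0.01187·ln(1.756×10^-4) = 0.09906 m³/s
Check: V = 0.897 m/s, Re = 4.12×10^5, f = 0.01784, h_f = 0.622 m ≈ 0.618 m ✓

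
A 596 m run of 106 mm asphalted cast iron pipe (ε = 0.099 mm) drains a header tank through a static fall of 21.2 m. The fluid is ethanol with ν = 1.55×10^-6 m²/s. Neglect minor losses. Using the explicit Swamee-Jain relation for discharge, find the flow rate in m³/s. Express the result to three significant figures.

Swamee-Jain (Type II): Q = -0.965·√(gD⁵h_f/L)·ln[ε/(3.7D) + √(3.17ν²L/(gD³h_f))]
√(gD⁵h_f/L) = √(9.81·0.106⁵·21.2/596) = 0.002161
ε/(3.7D) = 2.52×10^-4; √(3.17ν²L/(gD³h_f)) = 1.35×10^-4
Q = -0.965·0.002161·ln(3.878×10^-4) = 0.01638 m³/s
Check: V = 1.86 m/s, Re = 1.27×10^5, f = 0.02164, h_f = 21.4 m ≈ 21.2 m ✓

Q ≈ 0.0164 m³/s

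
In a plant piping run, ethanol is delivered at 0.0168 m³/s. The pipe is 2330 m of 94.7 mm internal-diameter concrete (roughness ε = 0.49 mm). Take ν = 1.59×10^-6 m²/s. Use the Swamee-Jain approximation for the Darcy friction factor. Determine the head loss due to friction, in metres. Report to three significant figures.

h_f ≈ 225 m

V = 4Q/(πD²) = 4·0.0168/(π·0.0947²) = 2.385 m/s
Re = VD/ν = 2.385·0.0947/1.59×10^-6 = 1.42×10^5 → turbulent
ε/D = 0.49/94.7 = 0.00517
Swamee-Jain: f = 0.03155
h_f = f(L/D)V²/(2g) = 0.03155·(2330/0.0947)·2.385²/(2·9.81) = 225.1 m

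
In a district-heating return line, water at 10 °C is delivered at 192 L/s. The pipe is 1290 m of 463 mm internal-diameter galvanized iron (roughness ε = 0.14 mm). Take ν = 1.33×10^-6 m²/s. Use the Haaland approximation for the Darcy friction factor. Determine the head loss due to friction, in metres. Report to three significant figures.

h_f ≈ 3.04 m

V = 4Q/(πD²) = 4·0.192/(π·0.463²) = 1.140 m/s
Re = VD/ν = 1.140·0.463/1.33×10^-6 = 3.97×10^5 → turbulent
ε/D = 0.14/463 = 3.02×10^-4
Haaland: f = 0.01644
h_f = f(L/D)V²/(2g) = 0.01644·(1290/0.463)·1.140²/(2·9.81) = 3.035 m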